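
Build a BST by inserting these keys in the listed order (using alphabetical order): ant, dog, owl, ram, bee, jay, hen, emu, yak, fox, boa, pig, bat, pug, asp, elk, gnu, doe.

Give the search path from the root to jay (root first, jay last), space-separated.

ant dog owl jay

Insert ant: tree is empty, so ant becomes the root.
Insert dog: dog > ant → go right. Place as right child of ant.
Insert owl: owl > ant → go right; owl > dog → go right. Place as right child of dog.
Insert ram: ram > ant → go right; ram > dog → go right; ram > owl → go right. Place as right child of owl.
Insert bee: bee > ant → go right; bee < dog → go left. Place as left child of dog.
Insert jay: jay > ant → go right; jay > dog → go right; jay < owl → go left. Place as left child of owl.
Insert hen: hen > ant → go right; hen > dog → go right; hen < owl → go left; hen < jay → go left. Place as left child of jay.
Insert emu: emu > ant → go right; emu > dog → go right; emu < owl → go left; emu < jay → go left; emu < hen → go left. Place as left child of hen.
Insert yak: yak > ant → go right; yak > dog → go right; yak > owl → go right; yak > ram → go right. Place as right child of ram.
Insert fox: fox > ant → go right; fox > dog → go right; fox < owl → go left; fox < jay → go left; fox < hen → go left; fox > emu → go right. Place as right child of emu.
Insert boa: boa > ant → go right; boa < dog → go left; boa > bee → go right. Place as right child of bee.
Insert pig: pig > ant → go right; pig > dog → go right; pig > owl → go right; pig < ram → go left. Place as left child of ram.
Insert bat: bat > ant → go right; bat < dog → go left; bat < bee → go left. Place as left child of bee.
Insert pug: pug > ant → go right; pug > dog → go right; pug > owl → go right; pug < ram → go left; pug > pig → go right. Place as right child of pig.
Insert asp: asp > ant → go right; asp < dog → go left; asp < bee → go left; asp < bat → go left. Place as left child of bat.
Insert elk: elk > ant → go right; elk > dog → go right; elk < owl → go left; elk < jay → go left; elk < hen → go left; elk < emu → go left. Place as left child of emu.
Insert gnu: gnu > ant → go right; gnu > dog → go right; gnu < owl → go left; gnu < jay → go left; gnu < hen → go left; gnu > emu → go right; gnu > fox → go right. Place as right child of fox.
Insert doe: doe > ant → go right; doe < dog → go left; doe > bee → go right; doe > boa → go right. Place as right child of boa.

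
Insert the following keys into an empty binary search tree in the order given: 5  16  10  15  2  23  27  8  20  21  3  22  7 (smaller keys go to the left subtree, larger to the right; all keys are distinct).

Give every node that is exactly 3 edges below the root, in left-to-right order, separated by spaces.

Resulting structure (node: left, right):
  5: L=2, R=16
  16: L=10, R=23
  10: L=8, R=15
  15: L=–, R=–
  2: L=–, R=3
  23: L=20, R=27
  27: L=–, R=–
  8: L=7, R=–
  20: L=–, R=21
  21: L=–, R=22
  3: L=–, R=–
  22: L=–, R=–
  7: L=–, R=–

8 15 20 27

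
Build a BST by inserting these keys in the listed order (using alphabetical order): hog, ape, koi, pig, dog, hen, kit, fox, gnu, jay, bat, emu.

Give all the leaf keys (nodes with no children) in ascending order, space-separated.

hog: root
ape: left child of hog (depth 1)
koi: right child of hog (depth 1)
pig: right child of koi (depth 2)
dog: right child of ape (depth 2)
hen: right child of dog (depth 3)
kit: left child of koi (depth 2)
fox: left child of hen (depth 4)
gnu: right child of fox (depth 5)
jay: left child of kit (depth 3)
bat: left child of dog (depth 3)
emu: left child of fox (depth 5)

bat emu gnu jay pig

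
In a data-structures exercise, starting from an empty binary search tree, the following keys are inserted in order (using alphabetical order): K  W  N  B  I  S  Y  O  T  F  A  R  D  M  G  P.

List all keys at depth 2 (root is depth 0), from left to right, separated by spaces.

A I N Y

Insert K: tree is empty, so K becomes the root.
Insert W: W > K → go right. Place as right child of K.
Insert N: N > K → go right; N < W → go left. Place as left child of W.
Insert B: B < K → go left. Place as left child of K.
Insert I: I < K → go left; I > B → go right. Place as right child of B.
Insert S: S > K → go right; S < W → go left; S > N → go right. Place as right child of N.
Insert Y: Y > K → go right; Y > W → go right. Place as right child of W.
Insert O: O > K → go right; O < W → go left; O > N → go right; O < S → go left. Place as left child of S.
Insert T: T > K → go right; T < W → go left; T > N → go right; T > S → go right. Place as right child of S.
Insert F: F < K → go left; F > B → go right; F < I → go left. Place as left child of I.
Insert A: A < K → go left; A < B → go left. Place as left child of B.
Insert R: R > K → go right; R < W → go left; R > N → go right; R < S → go left; R > O → go right. Place as right child of O.
Insert D: D < K → go left; D > B → go right; D < I → go left; D < F → go left. Place as left child of F.
Insert M: M > K → go right; M < W → go left; M < N → go left. Place as left child of N.
Insert G: G < K → go left; G > B → go right; G < I → go left; G > F → go right. Place as right child of F.
Insert P: P > K → go right; P < W → go left; P > N → go right; P < S → go left; P > O → go right; P < R → go left. Place as left child of R.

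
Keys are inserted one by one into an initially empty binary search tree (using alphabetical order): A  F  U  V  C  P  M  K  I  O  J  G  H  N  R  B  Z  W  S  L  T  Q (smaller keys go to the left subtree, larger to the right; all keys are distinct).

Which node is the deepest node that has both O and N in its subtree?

Resulting structure (node: left, right):
  A: L=–, R=F
  F: L=C, R=U
  U: L=P, R=V
  V: L=–, R=Z
  C: L=B, R=–
  P: L=M, R=R
  M: L=K, R=O
  K: L=I, R=L
  I: L=G, R=J
  O: L=N, R=–
  J: L=–, R=–
  G: L=–, R=H
  H: L=–, R=–
  N: L=–, R=–
  R: L=Q, R=S
  B: L=–, R=–
  Z: L=W, R=–
  W: L=–, R=–
  S: L=–, R=T
  L: L=–, R=–
  T: L=–, R=–
  Q: L=–, R=–

Path to O: A → F → U → P → M → O
Path to N: A → F → U → P → M → O → N
O lies on both paths and is an ancestor of the other node.

O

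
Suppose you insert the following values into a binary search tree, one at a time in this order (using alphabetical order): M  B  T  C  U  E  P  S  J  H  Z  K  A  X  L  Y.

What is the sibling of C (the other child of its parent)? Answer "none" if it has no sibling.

Resulting structure (node: left, right):
  M: L=B, R=T
  B: L=A, R=C
  T: L=P, R=U
  C: L=–, R=E
  U: L=–, R=Z
  E: L=–, R=J
  P: L=–, R=S
  S: L=–, R=–
  J: L=H, R=K
  H: L=–, R=–
  Z: L=X, R=–
  K: L=–, R=L
  A: L=–, R=–
  X: L=–, R=Y
  L: L=–, R=–
  Y: L=–, R=–

C's parent is B; the other child of B is A.

A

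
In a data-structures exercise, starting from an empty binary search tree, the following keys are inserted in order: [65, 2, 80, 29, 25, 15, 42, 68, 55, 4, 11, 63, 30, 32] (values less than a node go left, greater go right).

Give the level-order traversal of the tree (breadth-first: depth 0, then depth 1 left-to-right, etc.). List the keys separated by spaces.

Resulting structure (node: left, right):
  65: L=2, R=80
  2: L=–, R=29
  80: L=68, R=–
  29: L=25, R=42
  25: L=15, R=–
  15: L=4, R=–
  42: L=30, R=55
  68: L=–, R=–
  55: L=–, R=63
  4: L=–, R=11
  11: L=–, R=–
  63: L=–, R=–
  30: L=–, R=32
  32: L=–, R=–

65 2 80 29 68 25 42 15 30 55 4 32 63 11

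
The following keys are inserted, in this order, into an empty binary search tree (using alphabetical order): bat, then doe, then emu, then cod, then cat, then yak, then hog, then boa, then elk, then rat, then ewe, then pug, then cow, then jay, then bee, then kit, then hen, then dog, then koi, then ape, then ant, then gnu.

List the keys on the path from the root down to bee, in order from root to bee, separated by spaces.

bat doe cod cat boa bee

bat: root
doe: right child of bat (depth 1)
emu: right child of doe (depth 2)
cod: left child of doe (depth 2)
cat: left child of cod (depth 3)
yak: right child of emu (depth 3)
hog: left child of yak (depth 4)
boa: left child of cat (depth 4)
elk: left child of emu (depth 3)
rat: right child of hog (depth 5)
ewe: left child of hog (depth 5)
pug: left child of rat (depth 6)
cow: right child of cod (depth 3)
jay: left child of pug (depth 7)
bee: left child of boa (depth 5)
kit: right child of jay (depth 8)
hen: right child of ewe (depth 6)
dog: left child of elk (depth 4)
koi: right child of kit (depth 9)
ape: left child of bat (depth 1)
ant: left child of ape (depth 2)
gnu: left child of hen (depth 7)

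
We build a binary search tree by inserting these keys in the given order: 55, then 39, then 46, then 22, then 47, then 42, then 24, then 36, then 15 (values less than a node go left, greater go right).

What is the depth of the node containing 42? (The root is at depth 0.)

55: root
39: left child of 55 (depth 1)
46: right child of 39 (depth 2)
22: left child of 39 (depth 2)
47: right child of 46 (depth 3)
42: left child of 46 (depth 3)
24: right child of 22 (depth 3)
36: right child of 24 (depth 4)
15: left child of 22 (depth 3)

Path to 42: 55 → 39 → 46 → 42, which is 3 edges.

3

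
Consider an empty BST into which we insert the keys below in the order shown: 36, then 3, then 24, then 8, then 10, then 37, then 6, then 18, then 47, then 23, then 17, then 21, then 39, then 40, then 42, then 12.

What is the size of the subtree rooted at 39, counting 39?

3

36: root
3: left child of 36 (depth 1)
24: right child of 3 (depth 2)
8: left child of 24 (depth 3)
10: right child of 8 (depth 4)
37: right child of 36 (depth 1)
6: left child of 8 (depth 4)
18: right child of 10 (depth 5)
47: right child of 37 (depth 2)
23: right child of 18 (depth 6)
17: left child of 18 (depth 6)
21: left child of 23 (depth 7)
39: left child of 47 (depth 3)
40: right child of 39 (depth 4)
42: right child of 40 (depth 5)
12: left child of 17 (depth 7)

Subtree rooted at 39 contains: 39, 40, 42 — 3 nodes.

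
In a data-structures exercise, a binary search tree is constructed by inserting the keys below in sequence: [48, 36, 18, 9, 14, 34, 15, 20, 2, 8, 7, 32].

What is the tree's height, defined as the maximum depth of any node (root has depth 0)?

6

Insert 48: tree is empty, so 48 becomes the root.
Insert 36: 36 < 48 → go left. Place as left child of 48.
Insert 18: 18 < 48 → go left; 18 < 36 → go left. Place as left child of 36.
Insert 9: 9 < 48 → go left; 9 < 36 → go left; 9 < 18 → go left. Place as left child of 18.
Insert 14: 14 < 48 → go left; 14 < 36 → go left; 14 < 18 → go left; 14 > 9 → go right. Place as right child of 9.
Insert 34: 34 < 48 → go left; 34 < 36 → go left; 34 > 18 → go right. Place as right child of 18.
Insert 15: 15 < 48 → go left; 15 < 36 → go left; 15 < 18 → go left; 15 > 9 → go right; 15 > 14 → go right. Place as right child of 14.
Insert 20: 20 < 48 → go left; 20 < 36 → go left; 20 > 18 → go right; 20 < 34 → go left. Place as left child of 34.
Insert 2: 2 < 48 → go left; 2 < 36 → go left; 2 < 18 → go left; 2 < 9 → go left. Place as left child of 9.
Insert 8: 8 < 48 → go left; 8 < 36 → go left; 8 < 18 → go left; 8 < 9 → go left; 8 > 2 → go right. Place as right child of 2.
Insert 7: 7 < 48 → go left; 7 < 36 → go left; 7 < 18 → go left; 7 < 9 → go left; 7 > 2 → go right; 7 < 8 → go left. Place as left child of 8.
Insert 32: 32 < 48 → go left; 32 < 36 → go left; 32 > 18 → go right; 32 < 34 → go left; 32 > 20 → go right. Place as right child of 20.

The deepest node is 7 at depth 6.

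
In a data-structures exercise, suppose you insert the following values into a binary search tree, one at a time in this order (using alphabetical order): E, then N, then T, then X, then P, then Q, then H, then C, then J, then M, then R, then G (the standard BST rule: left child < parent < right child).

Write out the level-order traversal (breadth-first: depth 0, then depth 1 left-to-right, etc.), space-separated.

E C N H T G J P X M Q R

E: root
N: right child of E (depth 1)
T: right child of N (depth 2)
X: right child of T (depth 3)
P: left child of T (depth 3)
Q: right child of P (depth 4)
H: left child of N (depth 2)
C: left child of E (depth 1)
J: right child of H (depth 3)
M: right child of J (depth 4)
R: right child of Q (depth 5)
G: left child of H (depth 3)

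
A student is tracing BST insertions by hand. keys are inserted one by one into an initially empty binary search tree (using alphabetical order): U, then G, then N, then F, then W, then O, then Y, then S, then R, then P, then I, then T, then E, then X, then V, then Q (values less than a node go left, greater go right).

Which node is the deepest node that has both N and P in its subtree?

N

Insert U: tree is empty, so U becomes the root.
Insert G: G < U → go left. Place as left child of U.
Insert N: N < U → go left; N > G → go right. Place as right child of G.
Insert F: F < U → go left; F < G → go left. Place as left child of G.
Insert W: W > U → go right. Place as right child of U.
Insert O: O < U → go left; O > G → go right; O > N → go right. Place as right child of N.
Insert Y: Y > U → go right; Y > W → go right. Place as right child of W.
Insert S: S < U → go left; S > G → go right; S > N → go right; S > O → go right. Place as right child of O.
Insert R: R < U → go left; R > G → go right; R > N → go right; R > O → go right; R < S → go left. Place as left child of S.
Insert P: P < U → go left; P > G → go right; P > N → go right; P > O → go right; P < S → go left; P < R → go left. Place as left child of R.
Insert I: I < U → go left; I > G → go right; I < N → go left. Place as left child of N.
Insert T: T < U → go left; T > G → go right; T > N → go right; T > O → go right; T > S → go right. Place as right child of S.
Insert E: E < U → go left; E < G → go left; E < F → go left. Place as left child of F.
Insert X: X > U → go right; X > W → go right; X < Y → go left. Place as left child of Y.
Insert V: V > U → go right; V < W → go left. Place as left child of W.
Insert Q: Q < U → go left; Q > G → go right; Q > N → go right; Q > O → go right; Q < S → go left; Q < R → go left; Q > P → go right. Place as right child of P.

Path to N: U → G → N
Path to P: U → G → N → O → S → R → P
N lies on both paths and is an ancestor of the other node.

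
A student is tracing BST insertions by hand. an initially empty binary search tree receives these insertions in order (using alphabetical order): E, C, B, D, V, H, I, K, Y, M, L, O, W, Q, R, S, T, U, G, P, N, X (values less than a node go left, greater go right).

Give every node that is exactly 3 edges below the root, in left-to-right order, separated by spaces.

Resulting structure (node: left, right):
  E: L=C, R=V
  C: L=B, R=D
  B: L=–, R=–
  D: L=–, R=–
  V: L=H, R=Y
  H: L=G, R=I
  I: L=–, R=K
  K: L=–, R=M
  Y: L=W, R=–
  M: L=L, R=O
  L: L=–, R=–
  O: L=N, R=Q
  W: L=–, R=X
  Q: L=P, R=R
  R: L=–, R=S
  S: L=–, R=T
  T: L=–, R=U
  U: L=–, R=–
  G: L=–, R=–
  P: L=–, R=–
  N: L=–, R=–
  X: L=–, R=–

G I W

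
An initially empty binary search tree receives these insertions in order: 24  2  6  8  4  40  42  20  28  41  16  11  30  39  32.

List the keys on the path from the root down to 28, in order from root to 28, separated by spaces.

24: root
2: left child of 24 (depth 1)
6: right child of 2 (depth 2)
8: right child of 6 (depth 3)
4: left child of 6 (depth 3)
40: right child of 24 (depth 1)
42: right child of 40 (depth 2)
20: right child of 8 (depth 4)
28: left child of 40 (depth 2)
41: left child of 42 (depth 3)
16: left child of 20 (depth 5)
11: left child of 16 (depth 6)
30: right child of 28 (depth 3)
39: right child of 30 (depth 4)
32: left child of 39 (depth 5)

24 40 28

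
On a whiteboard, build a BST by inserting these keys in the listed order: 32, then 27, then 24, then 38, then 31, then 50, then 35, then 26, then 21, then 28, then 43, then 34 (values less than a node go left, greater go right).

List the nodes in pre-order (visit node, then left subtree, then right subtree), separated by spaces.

32 27 24 21 26 31 28 38 35 34 50 43

Insert 32: tree is empty, so 32 becomes the root.
Insert 27: 27 < 32 → go left. Place as left child of 32.
Insert 24: 24 < 32 → go left; 24 < 27 → go left. Place as left child of 27.
Insert 38: 38 > 32 → go right. Place as right child of 32.
Insert 31: 31 < 32 → go left; 31 > 27 → go right. Place as right child of 27.
Insert 50: 50 > 32 → go right; 50 > 38 → go right. Place as right child of 38.
Insert 35: 35 > 32 → go right; 35 < 38 → go left. Place as left child of 38.
Insert 26: 26 < 32 → go left; 26 < 27 → go left; 26 > 24 → go right. Place as right child of 24.
Insert 21: 21 < 32 → go left; 21 < 27 → go left; 21 < 24 → go left. Place as left child of 24.
Insert 28: 28 < 32 → go left; 28 > 27 → go right; 28 < 31 → go left. Place as left child of 31.
Insert 43: 43 > 32 → go right; 43 > 38 → go right; 43 < 50 → go left. Place as left child of 50.
Insert 34: 34 > 32 → go right; 34 < 38 → go left; 34 < 35 → go left. Place as left child of 35.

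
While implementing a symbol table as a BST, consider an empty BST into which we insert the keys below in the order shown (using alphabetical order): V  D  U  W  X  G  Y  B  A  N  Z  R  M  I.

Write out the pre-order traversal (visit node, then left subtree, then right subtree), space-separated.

V: root
D: left child of V (depth 1)
U: right child of D (depth 2)
W: right child of V (depth 1)
X: right child of W (depth 2)
G: left child of U (depth 3)
Y: right child of X (depth 3)
B: left child of D (depth 2)
A: left child of B (depth 3)
N: right child of G (depth 4)
Z: right child of Y (depth 4)
R: right child of N (depth 5)
M: left child of N (depth 5)
I: left child of M (depth 6)

V D B A U G N M I R W X Y Z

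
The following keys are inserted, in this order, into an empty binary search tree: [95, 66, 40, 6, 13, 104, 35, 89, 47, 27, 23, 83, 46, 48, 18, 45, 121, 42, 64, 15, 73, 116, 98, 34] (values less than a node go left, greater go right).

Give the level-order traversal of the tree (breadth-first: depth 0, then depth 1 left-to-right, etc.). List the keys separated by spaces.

95 66 104 40 89 98 121 6 47 83 116 13 46 48 73 35 45 64 27 42 23 34 18 15

Insert 95: tree is empty, so 95 becomes the root.
Insert 66: 66 < 95 → go left. Place as left child of 95.
Insert 40: 40 < 95 → go left; 40 < 66 → go left. Place as left child of 66.
Insert 6: 6 < 95 → go left; 6 < 66 → go left; 6 < 40 → go left. Place as left child of 40.
Insert 13: 13 < 95 → go left; 13 < 66 → go left; 13 < 40 → go left; 13 > 6 → go right. Place as right child of 6.
Insert 104: 104 > 95 → go right. Place as right child of 95.
Insert 35: 35 < 95 → go left; 35 < 66 → go left; 35 < 40 → go left; 35 > 6 → go right; 35 > 13 → go right. Place as right child of 13.
Insert 89: 89 < 95 → go left; 89 > 66 → go right. Place as right child of 66.
Insert 47: 47 < 95 → go left; 47 < 66 → go left; 47 > 40 → go right. Place as right child of 40.
Insert 27: 27 < 95 → go left; 27 < 66 → go left; 27 < 40 → go left; 27 > 6 → go right; 27 > 13 → go right; 27 < 35 → go left. Place as left child of 35.
Insert 23: 23 < 95 → go left; 23 < 66 → go left; 23 < 40 → go left; 23 > 6 → go right; 23 > 13 → go right; 23 < 35 → go left; 23 < 27 → go left. Place as left child of 27.
Insert 83: 83 < 95 → go left; 83 > 66 → go right; 83 < 89 → go left. Place as left child of 89.
Insert 46: 46 < 95 → go left; 46 < 66 → go left; 46 > 40 → go right; 46 < 47 → go left. Place as left child of 47.
Insert 48: 48 < 95 → go left; 48 < 66 → go left; 48 > 40 → go right; 48 > 47 → go right. Place as right child of 47.
Insert 18: 18 < 95 → go left; 18 < 66 → go left; 18 < 40 → go left; 18 > 6 → go right; 18 > 13 → go right; 18 < 35 → go left; 18 < 27 → go left; 18 < 23 → go left. Place as left child of 23.
Insert 45: 45 < 95 → go left; 45 < 66 → go left; 45 > 40 → go right; 45 < 47 → go left; 45 < 46 → go left. Place as left child of 46.
Insert 121: 121 > 95 → go right; 121 > 104 → go right. Place as right child of 104.
Insert 42: 42 < 95 → go left; 42 < 66 → go left; 42 > 40 → go right; 42 < 47 → go left; 42 < 46 → go left; 42 < 45 → go left. Place as left child of 45.
Insert 64: 64 < 95 → go left; 64 < 66 → go left; 64 > 40 → go right; 64 > 47 → go right; 64 > 48 → go right. Place as right child of 48.
Insert 15: 15 < 95 → go left; 15 < 66 → go left; 15 < 40 → go left; 15 > 6 → go right; 15 > 13 → go right; 15 < 35 → go left; 15 < 27 → go left; 15 < 23 → go left; 15 < 18 → go left. Place as left child of 18.
Insert 73: 73 < 95 → go left; 73 > 66 → go right; 73 < 89 → go left; 73 < 83 → go left. Place as left child of 83.
Insert 116: 116 > 95 → go right; 116 > 104 → go right; 116 < 121 → go left. Place as left child of 121.
Insert 98: 98 > 95 → go right; 98 < 104 → go left. Place as left child of 104.
Insert 34: 34 < 95 → go left; 34 < 66 → go left; 34 < 40 → go left; 34 > 6 → go right; 34 > 13 → go right; 34 < 35 → go left; 34 > 27 → go right. Place as right child of 27.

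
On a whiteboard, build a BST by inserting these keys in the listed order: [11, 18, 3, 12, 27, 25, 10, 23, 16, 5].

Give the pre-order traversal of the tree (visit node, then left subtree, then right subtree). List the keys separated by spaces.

11 3 10 5 18 12 16 27 25 23

Insert 11: tree is empty, so 11 becomes the root.
Insert 18: 18 > 11 → go right. Place as right child of 11.
Insert 3: 3 < 11 → go left. Place as left child of 11.
Insert 12: 12 > 11 → go right; 12 < 18 → go left. Place as left child of 18.
Insert 27: 27 > 11 → go right; 27 > 18 → go right. Place as right child of 18.
Insert 25: 25 > 11 → go right; 25 > 18 → go right; 25 < 27 → go left. Place as left child of 27.
Insert 10: 10 < 11 → go left; 10 > 3 → go right. Place as right child of 3.
Insert 23: 23 > 11 → go right; 23 > 18 → go right; 23 < 27 → go left; 23 < 25 → go left. Place as left child of 25.
Insert 16: 16 > 11 → go right; 16 < 18 → go left; 16 > 12 → go right. Place as right child of 12.
Insert 5: 5 < 11 → go left; 5 > 3 → go right; 5 < 10 → go left. Place as left child of 10.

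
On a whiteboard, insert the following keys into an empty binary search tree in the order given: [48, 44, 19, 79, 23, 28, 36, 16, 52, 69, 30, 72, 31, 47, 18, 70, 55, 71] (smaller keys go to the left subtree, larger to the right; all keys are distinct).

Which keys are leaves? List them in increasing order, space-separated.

48: root
44: left child of 48 (depth 1)
19: left child of 44 (depth 2)
79: right child of 48 (depth 1)
23: right child of 19 (depth 3)
28: right child of 23 (depth 4)
36: right child of 28 (depth 5)
16: left child of 19 (depth 3)
52: left child of 79 (depth 2)
69: right child of 52 (depth 3)
30: left child of 36 (depth 6)
72: right child of 69 (depth 4)
31: right child of 30 (depth 7)
47: right child of 44 (depth 2)
18: right child of 16 (depth 4)
70: left child of 72 (depth 5)
55: left child of 69 (depth 4)
71: right child of 70 (depth 6)

18 31 47 55 71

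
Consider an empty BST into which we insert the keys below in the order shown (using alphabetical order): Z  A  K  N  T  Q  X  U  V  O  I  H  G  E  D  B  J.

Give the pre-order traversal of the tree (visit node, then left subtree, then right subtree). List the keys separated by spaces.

Z: root
A: left child of Z (depth 1)
K: right child of A (depth 2)
N: right child of K (depth 3)
T: right child of N (depth 4)
Q: left child of T (depth 5)
X: right child of T (depth 5)
U: left child of X (depth 6)
V: right child of U (depth 7)
O: left child of Q (depth 6)
I: left child of K (depth 3)
H: left child of I (depth 4)
G: left child of H (depth 5)
E: left child of G (depth 6)
D: left child of E (depth 7)
B: left child of D (depth 8)
J: right child of I (depth 4)

Z A K I H G E D B J N T Q O X U V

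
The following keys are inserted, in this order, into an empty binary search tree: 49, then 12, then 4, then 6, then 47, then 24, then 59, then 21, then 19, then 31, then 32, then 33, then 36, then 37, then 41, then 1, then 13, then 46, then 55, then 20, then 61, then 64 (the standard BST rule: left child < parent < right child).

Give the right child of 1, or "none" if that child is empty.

none

Resulting structure (node: left, right):
  49: L=12, R=59
  12: L=4, R=47
  4: L=1, R=6
  6: L=–, R=–
  47: L=24, R=–
  24: L=21, R=31
  59: L=55, R=61
  21: L=19, R=–
  19: L=13, R=20
  31: L=–, R=32
  32: L=–, R=33
  33: L=–, R=36
  36: L=–, R=37
  37: L=–, R=41
  41: L=–, R=46
  1: L=–, R=–
  13: L=–, R=–
  46: L=–, R=–
  55: L=–, R=–
  20: L=–, R=–
  61: L=–, R=64
  64: L=–, R=–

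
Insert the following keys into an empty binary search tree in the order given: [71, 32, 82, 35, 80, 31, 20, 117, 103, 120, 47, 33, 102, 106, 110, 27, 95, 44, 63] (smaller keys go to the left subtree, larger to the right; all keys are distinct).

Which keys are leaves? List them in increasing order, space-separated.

27 33 44 63 80 95 110 120

71: root
32: left child of 71 (depth 1)
82: right child of 71 (depth 1)
35: right child of 32 (depth 2)
80: left child of 82 (depth 2)
31: left child of 32 (depth 2)
20: left child of 31 (depth 3)
117: right child of 82 (depth 2)
103: left child of 117 (depth 3)
120: right child of 117 (depth 3)
47: right child of 35 (depth 3)
33: left child of 35 (depth 3)
102: left child of 103 (depth 4)
106: right child of 103 (depth 4)
110: right child of 106 (depth 5)
27: right child of 20 (depth 4)
95: left child of 102 (depth 5)
44: left child of 47 (depth 4)
63: right child of 47 (depth 4)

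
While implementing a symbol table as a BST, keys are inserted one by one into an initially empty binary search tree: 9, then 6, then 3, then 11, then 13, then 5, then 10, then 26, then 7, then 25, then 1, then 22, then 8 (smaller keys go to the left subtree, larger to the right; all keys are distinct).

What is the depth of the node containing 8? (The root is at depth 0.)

3

Resulting structure (node: left, right):
  9: L=6, R=11
  6: L=3, R=7
  3: L=1, R=5
  11: L=10, R=13
  13: L=–, R=26
  5: L=–, R=–
  10: L=–, R=–
  26: L=25, R=–
  7: L=–, R=8
  25: L=22, R=–
  1: L=–, R=–
  22: L=–, R=–
  8: L=–, R=–

Path to 8: 9 → 6 → 7 → 8, which is 3 edges.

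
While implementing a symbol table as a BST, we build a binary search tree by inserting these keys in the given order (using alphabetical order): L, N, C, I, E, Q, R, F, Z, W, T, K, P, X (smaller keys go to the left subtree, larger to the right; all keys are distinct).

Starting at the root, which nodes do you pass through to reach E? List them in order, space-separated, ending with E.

Resulting structure (node: left, right):
  L: L=C, R=N
  N: L=–, R=Q
  C: L=–, R=I
  I: L=E, R=K
  E: L=–, R=F
  Q: L=P, R=R
  R: L=–, R=Z
  F: L=–, R=–
  Z: L=W, R=–
  W: L=T, R=X
  T: L=–, R=–
  K: L=–, R=–
  P: L=–, R=–
  X: L=–, R=–

L C I E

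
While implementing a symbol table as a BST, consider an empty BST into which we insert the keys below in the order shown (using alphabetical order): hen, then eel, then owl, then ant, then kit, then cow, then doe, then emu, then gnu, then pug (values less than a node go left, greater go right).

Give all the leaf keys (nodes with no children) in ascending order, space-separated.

Insert hen: tree is empty, so hen becomes the root.
Insert eel: eel < hen → go left. Place as left child of hen.
Insert owl: owl > hen → go right. Place as right child of hen.
Insert ant: ant < hen → go left; ant < eel → go left. Place as left child of eel.
Insert kit: kit > hen → go right; kit < owl → go left. Place as left child of owl.
Insert cow: cow < hen → go left; cow < eel → go left; cow > ant → go right. Place as right child of ant.
Insert doe: doe < hen → go left; doe < eel → go left; doe > ant → go right; doe > cow → go right. Place as right child of cow.
Insert emu: emu < hen → go left; emu > eel → go right. Place as right child of eel.
Insert gnu: gnu < hen → go left; gnu > eel → go right; gnu > emu → go right. Place as right child of emu.
Insert pug: pug > hen → go right; pug > owl → go right. Place as right child of owl.

doe gnu kit pug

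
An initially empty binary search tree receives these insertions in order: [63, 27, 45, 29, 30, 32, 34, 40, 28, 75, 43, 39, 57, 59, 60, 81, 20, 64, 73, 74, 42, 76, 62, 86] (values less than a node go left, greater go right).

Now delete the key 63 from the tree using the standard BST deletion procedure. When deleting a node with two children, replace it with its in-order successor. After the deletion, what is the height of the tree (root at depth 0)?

Resulting structure (node: left, right):
  63: L=27, R=75
  27: L=20, R=45
  45: L=29, R=57
  29: L=28, R=30
  30: L=–, R=32
  32: L=–, R=34
  34: L=–, R=40
  40: L=39, R=43
  28: L=–, R=–
  75: L=64, R=81
  43: L=42, R=–
  39: L=–, R=–
  57: L=–, R=59
  59: L=–, R=60
  60: L=–, R=62
  81: L=76, R=86
  20: L=–, R=–
  64: L=–, R=73
  73: L=–, R=74
  74: L=–, R=–
  42: L=–, R=–
  76: L=–, R=–
  62: L=–, R=–
  86: L=–, R=–

Delete 63 (two children — replace with in-order successor).
After deletion, deepest node is 42 at depth 9.

9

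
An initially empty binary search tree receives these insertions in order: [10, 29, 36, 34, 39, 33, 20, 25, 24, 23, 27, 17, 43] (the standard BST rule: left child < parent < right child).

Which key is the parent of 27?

10: root
29: right child of 10 (depth 1)
36: right child of 29 (depth 2)
34: left child of 36 (depth 3)
39: right child of 36 (depth 3)
33: left child of 34 (depth 4)
20: left child of 29 (depth 2)
25: right child of 20 (depth 3)
24: left child of 25 (depth 4)
23: left child of 24 (depth 5)
27: right child of 25 (depth 4)
17: left child of 20 (depth 3)
43: right child of 39 (depth 4)

25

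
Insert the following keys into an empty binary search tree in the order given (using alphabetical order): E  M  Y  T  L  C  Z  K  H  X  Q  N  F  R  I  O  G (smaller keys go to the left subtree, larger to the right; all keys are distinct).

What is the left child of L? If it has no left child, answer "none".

K

Insert E: tree is empty, so E becomes the root.
Insert M: M > E → go right. Place as right child of E.
Insert Y: Y > E → go right; Y > M → go right. Place as right child of M.
Insert T: T > E → go right; T > M → go right; T < Y → go left. Place as left child of Y.
Insert L: L > E → go right; L < M → go left. Place as left child of M.
Insert C: C < E → go left. Place as left child of E.
Insert Z: Z > E → go right; Z > M → go right; Z > Y → go right. Place as right child of Y.
Insert K: K > E → go right; K < M → go left; K < L → go left. Place as left child of L.
Insert H: H > E → go right; H < M → go left; H < L → go left; H < K → go left. Place as left child of K.
Insert X: X > E → go right; X > M → go right; X < Y → go left; X > T → go right. Place as right child of T.
Insert Q: Q > E → go right; Q > M → go right; Q < Y → go left; Q < T → go left. Place as left child of T.
Insert N: N > E → go right; N > M → go right; N < Y → go left; N < T → go left; N < Q → go left. Place as left child of Q.
Insert F: F > E → go right; F < M → go left; F < L → go left; F < K → go left; F < H → go left. Place as left child of H.
Insert R: R > E → go right; R > M → go right; R < Y → go left; R < T → go left; R > Q → go right. Place as right child of Q.
Insert I: I > E → go right; I < M → go left; I < L → go left; I < K → go left; I > H → go right. Place as right child of H.
Insert O: O > E → go right; O > M → go right; O < Y → go left; O < T → go left; O < Q → go left; O > N → go right. Place as right child of N.
Insert G: G > E → go right; G < M → go left; G < L → go left; G < K → go left; G < H → go left; G > F → go right. Place as right child of F.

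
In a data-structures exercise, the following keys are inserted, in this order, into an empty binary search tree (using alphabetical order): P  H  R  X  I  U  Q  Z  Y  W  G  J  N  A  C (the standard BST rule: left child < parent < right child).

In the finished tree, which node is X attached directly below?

R

P: root
H: left child of P (depth 1)
R: right child of P (depth 1)
X: right child of R (depth 2)
I: right child of H (depth 2)
U: left child of X (depth 3)
Q: left child of R (depth 2)
Z: right child of X (depth 3)
Y: left child of Z (depth 4)
W: right child of U (depth 4)
G: left child of H (depth 2)
J: right child of I (depth 3)
N: right child of J (depth 4)
A: left child of G (depth 3)
C: right child of A (depth 4)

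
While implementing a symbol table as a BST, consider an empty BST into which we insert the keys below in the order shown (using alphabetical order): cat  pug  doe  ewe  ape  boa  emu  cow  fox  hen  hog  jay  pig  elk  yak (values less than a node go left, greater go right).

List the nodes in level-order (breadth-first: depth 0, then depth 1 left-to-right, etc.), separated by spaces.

cat: root
pug: right child of cat (depth 1)
doe: left child of pug (depth 2)
ewe: right child of doe (depth 3)
ape: left child of cat (depth 1)
boa: right child of ape (depth 2)
emu: left child of ewe (depth 4)
cow: left child of doe (depth 3)
fox: right child of ewe (depth 4)
hen: right child of fox (depth 5)
hog: right child of hen (depth 6)
jay: right child of hog (depth 7)
pig: right child of jay (depth 8)
elk: left child of emu (depth 5)
yak: right child of pug (depth 2)

cat ape pug boa doe yak cow ewe emu fox elk hen hog jay pig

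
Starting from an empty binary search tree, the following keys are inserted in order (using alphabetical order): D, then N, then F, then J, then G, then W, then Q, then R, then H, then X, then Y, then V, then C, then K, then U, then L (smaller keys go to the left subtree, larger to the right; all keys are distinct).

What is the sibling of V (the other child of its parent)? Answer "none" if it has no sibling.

none

D: root
N: right child of D (depth 1)
F: left child of N (depth 2)
J: right child of F (depth 3)
G: left child of J (depth 4)
W: right child of N (depth 2)
Q: left child of W (depth 3)
R: right child of Q (depth 4)
H: right child of G (depth 5)
X: right child of W (depth 3)
Y: right child of X (depth 4)
V: right child of R (depth 5)
C: left child of D (depth 1)
K: right child of J (depth 4)
U: left child of V (depth 6)
L: right child of K (depth 5)

V's parent is R, which has only one child.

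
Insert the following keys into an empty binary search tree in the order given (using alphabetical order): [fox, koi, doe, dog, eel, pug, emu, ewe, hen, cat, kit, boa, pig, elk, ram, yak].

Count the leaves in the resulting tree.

fox: root
koi: right child of fox (depth 1)
doe: left child of fox (depth 1)
dog: right child of doe (depth 2)
eel: right child of dog (depth 3)
pug: right child of koi (depth 2)
emu: right child of eel (depth 4)
ewe: right child of emu (depth 5)
hen: left child of koi (depth 2)
cat: left child of doe (depth 2)
kit: right child of hen (depth 3)
boa: left child of cat (depth 3)
pig: left child of pug (depth 3)
elk: left child of emu (depth 5)
ram: right child of pug (depth 3)
yak: right child of ram (depth 4)

Leaves: boa, elk, ewe, kit, pig, yak — 6 in total.

6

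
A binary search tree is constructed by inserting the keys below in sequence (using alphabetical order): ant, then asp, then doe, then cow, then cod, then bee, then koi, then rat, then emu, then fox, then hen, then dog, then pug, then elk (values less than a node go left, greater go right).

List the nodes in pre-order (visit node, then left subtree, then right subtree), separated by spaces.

Insert ant: tree is empty, so ant becomes the root.
Insert asp: asp > ant → go right. Place as right child of ant.
Insert doe: doe > ant → go right; doe > asp → go right. Place as right child of asp.
Insert cow: cow > ant → go right; cow > asp → go right; cow < doe → go left. Place as left child of doe.
Insert cod: cod > ant → go right; cod > asp → go right; cod < doe → go left; cod < cow → go left. Place as left child of cow.
Insert bee: bee > ant → go right; bee > asp → go right; bee < doe → go left; bee < cow → go left; bee < cod → go left. Place as left child of cod.
Insert koi: koi > ant → go right; koi > asp → go right; koi > doe → go right. Place as right child of doe.
Insert rat: rat > ant → go right; rat > asp → go right; rat > doe → go right; rat > koi → go right. Place as right child of koi.
Insert emu: emu > ant → go right; emu > asp → go right; emu > doe → go right; emu < koi → go left. Place as left child of koi.
Insert fox: fox > ant → go right; fox > asp → go right; fox > doe → go right; fox < koi → go left; fox > emu → go right. Place as right child of emu.
Insert hen: hen > ant → go right; hen > asp → go right; hen > doe → go right; hen < koi → go left; hen > emu → go right; hen > fox → go right. Place as right child of fox.
Insert dog: dog > ant → go right; dog > asp → go right; dog > doe → go right; dog < koi → go left; dog < emu → go left. Place as left child of emu.
Insert pug: pug > ant → go right; pug > asp → go right; pug > doe → go right; pug > koi → go right; pug < rat → go left. Place as left child of rat.
Insert elk: elk > ant → go right; elk > asp → go right; elk > doe → go right; elk < koi → go left; elk < emu → go left; elk > dog → go right. Place as right child of dog.

ant asp doe cow cod bee koi emu dog elk fox hen rat pug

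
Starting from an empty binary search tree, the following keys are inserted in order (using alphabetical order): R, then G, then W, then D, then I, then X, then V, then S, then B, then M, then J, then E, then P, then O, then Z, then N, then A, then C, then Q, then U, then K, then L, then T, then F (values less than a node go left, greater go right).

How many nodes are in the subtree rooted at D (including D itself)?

6

Insert R: tree is empty, so R becomes the root.
Insert G: G < R → go left. Place as left child of R.
Insert W: W > R → go right. Place as right child of R.
Insert D: D < R → go left; D < G → go left. Place as left child of G.
Insert I: I < R → go left; I > G → go right. Place as right child of G.
Insert X: X > R → go right; X > W → go right. Place as right child of W.
Insert V: V > R → go right; V < W → go left. Place as left child of W.
Insert S: S > R → go right; S < W → go left; S < V → go left. Place as left child of V.
Insert B: B < R → go left; B < G → go left; B < D → go left. Place as left child of D.
Insert M: M < R → go left; M > G → go right; M > I → go right. Place as right child of I.
Insert J: J < R → go left; J > G → go right; J > I → go right; J < M → go left. Place as left child of M.
Insert E: E < R → go left; E < G → go left; E > D → go right. Place as right child of D.
Insert P: P < R → go left; P > G → go right; P > I → go right; P > M → go right. Place as right child of M.
Insert O: O < R → go left; O > G → go right; O > I → go right; O > M → go right; O < P → go left. Place as left child of P.
Insert Z: Z > R → go right; Z > W → go right; Z > X → go right. Place as right child of X.
Insert N: N < R → go left; N > G → go right; N > I → go right; N > M → go right; N < P → go left; N < O → go left. Place as left child of O.
Insert A: A < R → go left; A < G → go left; A < D → go left; A < B → go left. Place as left child of B.
Insert C: C < R → go left; C < G → go left; C < D → go left; C > B → go right. Place as right child of B.
Insert Q: Q < R → go left; Q > G → go right; Q > I → go right; Q > M → go right; Q > P → go right. Place as right child of P.
Insert U: U > R → go right; U < W → go left; U < V → go left; U > S → go right. Place as right child of S.
Insert K: K < R → go left; K > G → go right; K > I → go right; K < M → go left; K > J → go right. Place as right child of J.
Insert L: L < R → go left; L > G → go right; L > I → go right; L < M → go left; L > J → go right; L > K → go right. Place as right child of K.
Insert T: T > R → go right; T < W → go left; T < V → go left; T > S → go right; T < U → go left. Place as left child of U.
Insert F: F < R → go left; F < G → go left; F > D → go right; F > E → go right. Place as right child of E.

Subtree rooted at D contains: D, B, A, C, E, F — 6 nodes.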